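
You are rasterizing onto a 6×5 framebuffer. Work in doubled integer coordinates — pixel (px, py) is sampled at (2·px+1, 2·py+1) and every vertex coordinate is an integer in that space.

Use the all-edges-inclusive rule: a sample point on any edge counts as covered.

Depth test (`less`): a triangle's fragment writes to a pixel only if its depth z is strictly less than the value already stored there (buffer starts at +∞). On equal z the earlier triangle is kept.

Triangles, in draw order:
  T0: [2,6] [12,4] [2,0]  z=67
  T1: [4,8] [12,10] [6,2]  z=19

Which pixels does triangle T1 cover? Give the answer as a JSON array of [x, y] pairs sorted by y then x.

T0:
  2·area = 60  (B↔C swapped to make it positive)
  edge (2, 6)→(2, 0): d=(0,-6) inclusive
  edge (2, 0)→(12, 4): d=(10,4) inclusive
  edge (12, 4)→(2, 6): d=(-10,2) inclusive
    (1,0)@(3, 1): e=[6,6,48] → X
    (2,0)@(5, 1): e=[18,-2,44] → .
    (1,1)@(3, 3): e=[6,26,28] → X
    (2,1)@(5, 3): e=[18,18,24] → X
    (3,1)@(7, 3): e=[30,10,20] → X
    (4,1)@(9, 3): e=[42,2,16] → X
    (5,1)@(11, 3): e=[54,-6,12] → .
    (1,2)@(3, 5): e=[6,46,8] → X
    (3,2)@(7, 5): e=[30,30,0] → X  [on edge]
    (4,2)@(9, 5): e=[42,22,-4] → .
    (1,3)@(3, 7): e=[6,66,-12] → .
    (2,3)@(5, 7): e=[18,58,-16] → .
  covered (8 px):
    . X . . . .
    . X X X X .
    . X X X . .
    . . . . . .
    . . . . . .
T1:
  2·area = 52  (B↔C swapped to make it positive)
  edge (4, 8)→(6, 2): d=(2,-6) inclusive
  edge (6, 2)→(12, 10): d=(6,8) inclusive
  edge (12, 10)→(4, 8): d=(-8,-2) inclusive
    (2,2)@(5, 5): e=[0,26,26] → X  [on edge]
    (3,2)@(7, 5): e=[12,10,30] → X
    (4,2)@(9, 5): e=[24,-6,34] → .
    (2,3)@(5, 7): e=[4,38,10] → X
    (4,3)@(9, 7): e=[28,6,18] → X
    (5,3)@(11, 7): e=[40,-10,22] → .
    (2,4)@(5, 9): e=[8,50,-6] → .
    (3,4)@(7, 9): e=[20,34,-2] → .
    (4,4)@(9, 9): e=[32,18,2] → X
    (5,4)@(11, 9): e=[44,2,6] → X
  covered (7 px):
    . . . . . .
    . . . . . .
    . . X X . .
    . . X X X .
    . . . . X X

Answer: [[2,2],[3,2],[2,3],[3,3],[4,3],[4,4],[5,4]]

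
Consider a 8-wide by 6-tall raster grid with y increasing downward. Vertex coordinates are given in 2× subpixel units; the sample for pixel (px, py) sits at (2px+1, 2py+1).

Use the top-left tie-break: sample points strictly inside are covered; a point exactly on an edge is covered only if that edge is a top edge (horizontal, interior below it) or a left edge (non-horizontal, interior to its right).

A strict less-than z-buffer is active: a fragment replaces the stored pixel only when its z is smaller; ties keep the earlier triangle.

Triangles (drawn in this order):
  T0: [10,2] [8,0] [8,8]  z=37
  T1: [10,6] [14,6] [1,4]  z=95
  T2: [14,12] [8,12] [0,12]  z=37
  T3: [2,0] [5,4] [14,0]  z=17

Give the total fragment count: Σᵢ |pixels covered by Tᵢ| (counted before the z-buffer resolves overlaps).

T0:
  2·area = 16  (B↔C swapped to make it positive)
  edge (10, 2)→(8, 8): d=(-2,6) right/bottom  bias=-1
  edge (8, 8)→(8, 0): d=(0,-8) top-left  bias=+0
  edge (8, 0)→(10, 2): d=(2,2) right/bottom  bias=-1
    (4,0)@(9, 1): e=[8,8,0] → .  [on edge]
    (4,1)@(9, 3): e=[4,8,4] → X
    (5,1)@(11, 3): e=[-8,24,0] → .  [on edge]
    (4,2)@(9, 5): e=[0,8,8] → .  [on edge]
    (6,2)@(13, 5): e=[-24,40,0] → .  [on edge]
    (7,3)@(15, 7): e=[-40,56,0] → .  [on edge]
    (3,5)@(7, 11): e=[0,-8,24] → .  [on edge]
  covered (1 px):
    . . . . . . . .
    . . . . X . . .
    . . . . . . . .
    . . . . . . . .
    . . . . . . . .
    . . . . . . . .
T1:
  2·area = 8  (B↔C swapped to make it positive)
  edge (10, 6)→(1, 4): d=(-9,-2) top-left  bias=+0
  edge (1, 4)→(14, 6): d=(13,2) right/bottom  bias=-1
  edge (14, 6)→(10, 6): d=(-4,0) right/bottom  bias=-1
    (3,2)@(7, 5): e=[3,1,4] → X
    (4,2)@(9, 5): e=[7,-3,4] → .
    (3,3)@(7, 7): e=[-15,27,-4] → .
  covered (1 px):
    . . . . . . . .
    . . . . . . . .
    . . . X . . . .
    . . . . . . . .
    . . . . . . . .
    . . . . . . . .
T2:
  degenerate (2·area = 0) — covers nothing
T3:
  2·area = 48  (B↔C swapped to make it positive)
  edge (2, 0)→(14, 0): d=(12,0) top-left  bias=+0
  edge (14, 0)→(5, 4): d=(-9,4) right/bottom  bias=-1
  edge (5, 4)→(2, 0): d=(-3,-4) top-left  bias=+0
    (1,0)@(3, 1): e=[12,35,1] → X
    (2,0)@(5, 1): e=[12,27,9] → X
    (3,0)@(7, 1): e=[12,19,17] → X
    (4,0)@(9, 1): e=[12,11,25] → X
    (5,0)@(11, 1): e=[12,3,33] → X
    (6,0)@(13, 1): e=[12,-5,41] → .
    (1,1)@(3, 3): e=[36,17,-5] → .
    (2,1)@(5, 3): e=[36,9,3] → X
    (4,1)@(9, 3): e=[36,-7,19] → .
    (5,1)@(11, 3): e=[36,-15,27] → .
    (2,2)@(5, 5): e=[60,-9,-3] → .
    (3,2)@(7, 5): e=[60,-17,5] → .
  covered (7 px):
    . X X X X X . .
    . . X X . . . .
    . . . . . . . .
    . . . . . . . .
    . . . . . . . .
    . . . . . . . .

Result: 9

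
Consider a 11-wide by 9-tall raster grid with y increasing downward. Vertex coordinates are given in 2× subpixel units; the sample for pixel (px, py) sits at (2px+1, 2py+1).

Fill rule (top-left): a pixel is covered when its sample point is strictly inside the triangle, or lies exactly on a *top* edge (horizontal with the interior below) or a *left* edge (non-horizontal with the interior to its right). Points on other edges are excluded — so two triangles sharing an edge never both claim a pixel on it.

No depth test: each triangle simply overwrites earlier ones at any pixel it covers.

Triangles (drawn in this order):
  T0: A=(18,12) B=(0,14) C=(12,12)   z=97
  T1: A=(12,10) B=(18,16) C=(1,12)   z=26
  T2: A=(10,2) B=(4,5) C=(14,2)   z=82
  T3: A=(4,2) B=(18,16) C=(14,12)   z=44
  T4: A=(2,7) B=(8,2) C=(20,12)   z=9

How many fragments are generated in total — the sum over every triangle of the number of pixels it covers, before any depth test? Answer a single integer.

T0:
  2·area = 12
  edge (18, 12)→(0, 14): d=(-18,2) right/bottom  bias=-1
  edge (0, 14)→(12, 12): d=(12,-2) top-left  bias=+0
  edge (12, 12)→(18, 12): d=(6,0) top-left  bias=+0
    (3,6)@(7, 13): e=[4,2,6] → █
    (4,6)@(9, 13): e=[0,6,6] → ·  [on edge]
    (3,7)@(7, 15): e=[-32,26,18] → ·
  covered (1 px):
    · · · · · · · · · · ·
    · · · · · · · · · · ·
    · · · · · · · · · · ·
    · · · · · · · · · · ·
    · · · · · · · · · · ·
    · · · · · · · · · · ·
    · · · █ · · · · · · ·
    · · · · · · · · · · ·
    · · · · · · · · · · ·
T1:
  2·area = 78
  edge (12, 10)→(18, 16): d=(6,6) right/bottom  bias=-1
  edge (18, 16)→(1, 12): d=(-17,-4) top-left  bias=+0
  edge (1, 12)→(12, 10): d=(11,-2) top-left  bias=+0
    (1,0)@(3, 1): e=[0,195,-117] → ·  [on edge]
    (2,1)@(5, 3): e=[0,169,-91] → ·  [on edge]
    (3,2)@(7, 5): e=[0,143,-65] → ·  [on edge]
    (4,3)@(9, 7): e=[0,117,-39] → ·  [on edge]
    (5,4)@(11, 9): e=[0,91,-13] → ·  [on edge]
    (3,5)@(7, 11): e=[36,41,1] → █
    (4,5)@(9, 11): e=[24,49,5] → █
    (5,5)@(11, 11): e=[12,57,9] → █
    (6,5)@(13, 11): e=[0,65,13] → ·  [on edge]
    (3,6)@(7, 13): e=[48,7,23] → █
    (6,6)@(13, 13): e=[12,31,35] → █
    (7,6)@(15, 13): e=[0,39,39] → ·  [on edge]
    (8,7)@(17, 15): e=[0,13,65] → ·  [on edge]
    (9,8)@(19, 17): e=[0,-13,91] → ·  [on edge]
  covered (8 px):
    · · · · · · · · · · ·
    · · · · · · · · · · ·
    · · · · · · · · · · ·
    · · · · · · · · · · ·
    · · · · · · · · · · ·
    · · · █ █ █ · · · · ·
    · · · █ █ █ █ · · · ·
    · · · · · · · █ · · ·
    · · · · · · · · · · ·
T2:
  2·area = 12  (B↔C swapped to make it positive)
  edge (10, 2)→(14, 2): d=(4,0) top-left  bias=+0
  edge (14, 2)→(4, 5): d=(-10,3) right/bottom  bias=-1
  edge (4, 5)→(10, 2): d=(6,-3) top-left  bias=+0
    (4,1)@(9, 3): e=[4,5,3] → █
    (5,1)@(11, 3): e=[4,-1,9] → ·
    (4,2)@(9, 5): e=[12,-15,15] → ·
  covered (1 px):
    · · · · · · · · · · ·
    · · · · █ · · · · · ·
    · · · · · · · · · · ·
    · · · · · · · · · · ·
    · · · · · · · · · · ·
    · · · · · · · · · · ·
    · · · · · · · · · · ·
    · · · · · · · · · · ·
    · · · · · · · · · · ·
T3:
  degenerate (2·area = 0) — covers nothing
T4:
  2·area = 120
  edge (2, 7)→(8, 2): d=(6,-5) top-left  bias=+0
  edge (8, 2)→(20, 12): d=(12,10) right/bottom  bias=-1
  edge (20, 12)→(2, 7): d=(-18,-5) top-left  bias=+0
    (3,1)@(7, 3): e=[1,22,97] → █
    (4,1)@(9, 3): e=[11,2,107] → █
    (5,1)@(11, 3): e=[21,-18,117] → ·
    (2,2)@(5, 5): e=[3,66,51] → █
    (5,2)@(11, 5): e=[33,6,81] → █
    (6,2)@(13, 5): e=[43,-14,91] → ·
    (1,3)@(3, 7): e=[5,110,5] → █
    (6,3)@(13, 7): e=[55,10,55] → █
    (7,3)@(15, 7): e=[65,-10,65] → ·
    (1,4)@(3, 9): e=[17,134,-31] → ·
    (2,4)@(5, 9): e=[27,114,-21] → ·
    (3,4)@(7, 9): e=[37,94,-11] → ·
  covered (16 px):
    · · · · · · · · · · ·
    · · · █ █ · · · · · ·
    · · █ █ █ █ · · · · ·
    · █ █ █ █ █ █ · · · ·
    · · · · · █ █ █ · · ·
    · · · · · · · · █ · ·
    · · · · · · · · · · ·
    · · · · · · · · · · ·
    · · · · · · · · · · ·

Final: 26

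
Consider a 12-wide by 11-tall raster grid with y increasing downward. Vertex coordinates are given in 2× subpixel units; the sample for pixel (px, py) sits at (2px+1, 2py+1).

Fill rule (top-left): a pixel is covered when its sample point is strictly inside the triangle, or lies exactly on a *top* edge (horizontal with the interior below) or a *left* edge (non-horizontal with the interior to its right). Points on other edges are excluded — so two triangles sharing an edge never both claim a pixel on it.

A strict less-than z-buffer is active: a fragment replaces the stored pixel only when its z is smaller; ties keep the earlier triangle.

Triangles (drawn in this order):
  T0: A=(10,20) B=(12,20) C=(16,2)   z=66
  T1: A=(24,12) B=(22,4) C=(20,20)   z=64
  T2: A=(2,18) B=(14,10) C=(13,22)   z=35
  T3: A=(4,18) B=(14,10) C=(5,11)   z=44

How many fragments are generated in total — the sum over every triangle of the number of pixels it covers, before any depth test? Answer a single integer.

T0:
  2·area = 36  (B↔C swapped to make it positive)
  edge (10, 20)→(16, 2): d=(6,-18) top-left  bias=+0
  edge (16, 2)→(12, 20): d=(-4,18) right/bottom  bias=-1
  edge (12, 20)→(10, 20): d=(-2,0) right/bottom  bias=-1
    (7,2)@(15, 5): e=[0,6,30] → █  [on edge]
    (8,2)@(17, 5): e=[36,-30,30] → ·
    (7,3)@(15, 7): e=[12,-2,26] → ·
    (6,5)@(13, 11): e=[0,18,18] → █  [on edge]
    (7,5)@(15, 11): e=[36,-18,18] → ·
    (6,6)@(13, 13): e=[12,10,14] → █
    (7,6)@(15, 13): e=[48,-26,14] → ·
    (6,7)@(13, 15): e=[24,2,10] → █
    (7,7)@(15, 15): e=[60,-34,10] → ·
    (5,8)@(11, 17): e=[0,30,6] → █  [on edge]
    (6,8)@(13, 17): e=[36,-6,6] → ·
    (5,9)@(11, 19): e=[12,22,2] → █
  covered (6 px):
    · · · · · · · · · · · ·
    · · · · · · · · · · · ·
    · · · · · · · █ · · · ·
    · · · · · · · · · · · ·
    · · · · · · · · · · · ·
    · · · · · · █ · · · · ·
    · · · · · · █ · · · · ·
    · · · · · · █ · · · · ·
    · · · · · █ · · · · · ·
    · · · · · █ · · · · · ·
    · · · · · · · · · · · ·
T1:
  2·area = 48  (B↔C swapped to make it positive)
  edge (24, 12)→(20, 20): d=(-4,8) right/bottom  bias=-1
  edge (20, 20)→(22, 4): d=(2,-16) top-left  bias=+0
  edge (22, 4)→(24, 12): d=(2,8) right/bottom  bias=-1
    (11,4)@(23, 9): e=[20,26,2] → █
    (11,5)@(23, 11): e=[12,30,6] → █
    (10,6)@(21, 13): e=[20,2,26] → █
    (10,7)@(21, 15): e=[12,6,30] → █
    (11,7)@(23, 15): e=[-4,38,14] → ·
    (10,8)@(21, 17): e=[4,10,34] → █
    (11,8)@(23, 17): e=[-12,42,18] → ·
    (10,9)@(21, 19): e=[-4,14,38] → ·
  covered (6 px):
    · · · · · · · · · · · ·
    · · · · · · · · · · · ·
    · · · · · · · · · · · ·
    · · · · · · · · · · · ·
    · · · · · · · · · · · █
    · · · · · · · · · · · █
    · · · · · · · · · · █ █
    · · · · · · · · · · █ ·
    · · · · · · · · · · █ ·
    · · · · · · · · · · · ·
    · · · · · · · · · · · ·
T2:
  2·area = 136
  edge (2, 18)→(14, 10): d=(12,-8) top-left  bias=+0
  edge (14, 10)→(13, 22): d=(-1,12) right/bottom  bias=-1
  edge (13, 22)→(2, 18): d=(-11,-4) top-left  bias=+0
    (6,5)@(13, 11): e=[4,11,121] → █
    (7,5)@(15, 11): e=[20,-13,129] → ·
    (5,6)@(11, 13): e=[12,33,91] → █
    (7,6)@(15, 13): e=[44,-15,107] → ·
    (3,7)@(7, 15): e=[4,79,53] → █
    (4,7)@(9, 15): e=[20,55,61] → █
    (7,7)@(15, 15): e=[68,-17,85] → ·
    (2,8)@(5, 17): e=[12,101,23] → █
    (7,8)@(15, 17): e=[92,-19,63] → ·
    (2,9)@(5, 19): e=[36,99,1] → █
    (7,9)@(15, 19): e=[116,-21,41] → ·
    (2,10)@(5, 21): e=[60,97,-21] → ·
  covered (19 px):
    · · · · · · · · · · · ·
    · · · · · · · · · · · ·
    · · · · · · · · · · · ·
    · · · · · · · · · · · ·
    · · · · · · · · · · · ·
    · · · · · · █ · · · · ·
    · · · · · █ █ · · · · ·
    · · · █ █ █ █ · · · · ·
    · · █ █ █ █ █ · · · · ·
    · · █ █ █ █ █ · · · · ·
    · · · · · █ █ · · · · ·
T3:
  2·area = 62  (B↔C swapped to make it positive)
  edge (4, 18)→(5, 11): d=(1,-7) top-left  bias=+0
  edge (5, 11)→(14, 10): d=(9,-1) top-left  bias=+0
  edge (14, 10)→(4, 18): d=(-10,8) right/bottom  bias=-1
    (11,4)@(23, 9): e=[124,0,-62] → ·  [on edge]
    (2,5)@(5, 11): e=[0,0,62] → █  [on edge]
    (3,5)@(7, 11): e=[14,2,46] → █
    (4,5)@(9, 11): e=[28,4,30] → █
    (5,5)@(11, 11): e=[42,6,14] → █
    (6,5)@(13, 11): e=[56,8,-2] → ·
    (2,6)@(5, 13): e=[2,18,42] → █
    (5,6)@(11, 13): e=[44,24,-6] → ·
    (2,7)@(5, 15): e=[4,36,22] → █
    (4,7)@(9, 15): e=[32,40,-10] → ·
    (2,8)@(5, 17): e=[6,54,2] → █
    (3,8)@(7, 17): e=[20,56,-14] → ·
  covered (10 px):
    · · · · · · · · · · · ·
    · · · · · · · · · · · ·
    · · · · · · · · · · · ·
    · · · · · · · · · · · ·
    · · · · · · · · · · · ·
    · · █ █ █ █ · · · · · ·
    · · █ █ █ · · · · · · ·
    · · █ █ · · · · · · · ·
    · · █ · · · · · · · · ·
    · · · · · · · · · · · ·
    · · · · · · · · · · · ·

Result: 41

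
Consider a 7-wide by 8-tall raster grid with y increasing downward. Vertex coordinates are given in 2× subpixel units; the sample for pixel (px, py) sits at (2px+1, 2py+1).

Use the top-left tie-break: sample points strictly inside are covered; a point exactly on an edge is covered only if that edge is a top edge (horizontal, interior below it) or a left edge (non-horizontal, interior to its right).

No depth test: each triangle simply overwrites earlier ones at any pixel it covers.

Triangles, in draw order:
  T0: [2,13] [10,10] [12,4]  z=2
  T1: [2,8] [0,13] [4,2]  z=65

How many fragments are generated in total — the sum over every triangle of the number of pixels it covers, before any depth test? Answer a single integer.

T0:
  2·area = 42  (B↔C swapped to make it positive)
  edge (2, 13)→(12, 4): d=(10,-9) top-left  bias=+0
  edge (12, 4)→(10, 10): d=(-2,6) right/bottom  bias=-1
  edge (10, 10)→(2, 13): d=(-8,3) right/bottom  bias=-1
    (6,0)@(13, 1): e=[-21,0,63] → ·  [on edge]
    (5,2)@(11, 5): e=[1,4,37] → █
    (6,2)@(13, 5): e=[19,-8,31] → ·
    (4,3)@(9, 7): e=[3,12,27] → █
    (5,3)@(11, 7): e=[21,0,21] → ·  [on edge]
    (3,4)@(7, 9): e=[5,20,17] → █
    (5,4)@(11, 9): e=[41,-4,5] → ·
    (2,5)@(5, 11): e=[7,28,7] → █
    (4,5)@(9, 11): e=[43,4,-5] → ·
    (2,6)@(5, 13): e=[27,24,-9] → ·
    (3,6)@(7, 13): e=[45,12,-15] → ·
    (4,6)@(9, 13): e=[63,0,-21] → ·  [on edge]
  covered (6 px):
    · · · · · · ·
    · · · · · · ·
    · · · · · █ ·
    · · · · █ · ·
    · · · █ █ · ·
    · · █ █ · · ·
    · · · · · · ·
    · · · · · · ·
T1:
  2·area = 2
  edge (2, 8)→(0, 13): d=(-2,5) right/bottom  bias=-1
  edge (0, 13)→(4, 2): d=(4,-11) top-left  bias=+0
  edge (4, 2)→(2, 8): d=(-2,6) right/bottom  bias=-1
    (1,2)@(3, 5): e=[1,1,0] → ·  [on edge]
    (0,5)@(1, 11): e=[-1,3,0] → ·  [on edge]
  covered (0 px):
    · · · · · · ·
    · · · · · · ·
    · · · · · · ·
    · · · · · · ·
    · · · · · · ·
    · · · · · · ·
    · · · · · · ·
    · · · · · · ·

Result: 6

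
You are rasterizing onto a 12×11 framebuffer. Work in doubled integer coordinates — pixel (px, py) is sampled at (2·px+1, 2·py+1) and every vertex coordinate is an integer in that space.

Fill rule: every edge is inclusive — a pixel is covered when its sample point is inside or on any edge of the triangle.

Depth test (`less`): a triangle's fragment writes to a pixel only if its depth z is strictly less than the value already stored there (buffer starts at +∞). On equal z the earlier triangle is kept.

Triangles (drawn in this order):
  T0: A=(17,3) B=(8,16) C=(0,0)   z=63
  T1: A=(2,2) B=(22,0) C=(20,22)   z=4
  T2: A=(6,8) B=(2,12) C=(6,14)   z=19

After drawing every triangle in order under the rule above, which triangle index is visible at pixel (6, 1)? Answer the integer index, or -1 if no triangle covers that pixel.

T0:
  2·area = 248
  edge (17, 3)→(8, 16): d=(-9,13) inclusive
  edge (8, 16)→(0, 0): d=(-8,-16) inclusive
  edge (0, 0)→(17, 3): d=(17,3) inclusive
    (0,0)@(1, 1): e=[226,8,14] → #
    (1,0)@(3, 1): e=[200,40,8] → #
    (2,0)@(5, 1): e=[174,72,2] → #
    (3,0)@(7, 1): e=[148,104,-4] → ·
    (0,1)@(1, 3): e=[208,-8,48] → ·
    (1,1)@(3, 3): e=[182,24,42] → #
    (3,1)@(7, 3): e=[130,88,30] → #
    (4,1)@(9, 3): e=[104,120,24] → #
    (5,1)@(11, 3): e=[78,152,18] → #
    (6,1)@(13, 3): e=[52,184,12] → #
    (7,1)@(15, 3): e=[26,216,6] → #
    (8,1)@(17, 3): e=[0,248,0] → #  [on edge]
  covered (32 px):
    # # # · · · · · · · · ·
    · # # # # # # # # · · ·
    · # # # # # # # · · · ·
    · · # # # # # · · · · ·
    · · # # # # · · · · · ·
    · · · # # # · · · · · ·
    · · · # # · · · · · · ·
    · · · · · · · · · · · ·
    · · · · · · · · · · · ·
    · · · · · · · · · · · ·
    · · · · · · · · · · · ·
T1:
  2·area = 436
  edge (2, 2)→(22, 0): d=(20,-2) inclusive
  edge (22, 0)→(20, 22): d=(-2,22) inclusive
  edge (20, 22)→(2, 2): d=(-18,-20) inclusive
    (6,0)@(13, 1): e=[2,196,238] → #
    (7,0)@(15, 1): e=[6,152,278] → #
    (8,0)@(17, 1): e=[10,108,318] → #
    (9,0)@(19, 1): e=[14,64,358] → #
    (10,0)@(21, 1): e=[18,20,398] → #
    (11,0)@(23, 1): e=[22,-24,438] → ·
    (1,1)@(3, 3): e=[22,412,2] → #
    (2,1)@(5, 3): e=[26,368,42] → #
    (3,1)@(7, 3): e=[30,324,82] → #
    (4,1)@(9, 3): e=[34,280,122] → #
    (5,1)@(11, 3): e=[38,236,162] → #
    (11,1)@(23, 3): e=[62,-28,402] → ·
    (10,5)@(21, 11): e=[218,0,218] → #  [on edge]
  covered (55 px):
    · · · · · · # # # # # ·
    · # # # # # # # # # # ·
    · · # # # # # # # # # ·
    · · · # # # # # # # # ·
    · · · · # # # # # # # ·
    · · · · · # # # # # # ·
    · · · · · · # # # # · ·
    · · · · · · · # # # · ·
    · · · · · · · · # # · ·
    · · · · · · · · · # · ·
    · · · · · · · · · · · ·
T2:
  2·area = 24  (B↔C swapped to make it positive)
  edge (6, 8)→(6, 14): d=(0,6) inclusive
  edge (6, 14)→(2, 12): d=(-4,-2) inclusive
  edge (2, 12)→(6, 8): d=(4,-4) inclusive
    (6,0)@(13, 1): e=[-42,66,0] → ·  [on edge]
    (5,1)@(11, 3): e=[-30,54,0] → ·  [on edge]
    (4,2)@(9, 5): e=[-18,42,0] → ·  [on edge]
    (3,3)@(7, 7): e=[-6,30,0] → ·  [on edge]
    (2,4)@(5, 9): e=[6,18,0] → #  [on edge]
    (3,4)@(7, 9): e=[-6,22,8] → ·
    (1,5)@(3, 11): e=[18,6,0] → #  [on edge]
    (3,5)@(7, 11): e=[-6,14,16] → ·
    (0,6)@(1, 13): e=[30,-6,0] → ·  [on edge]
    (1,6)@(3, 13): e=[18,-2,8] → ·
    (2,6)@(5, 13): e=[6,2,16] → #
    (3,6)@(7, 13): e=[-6,6,24] → ·
  covered (4 px):
    · · · · · · · · · · · ·
    · · · · · · · · · · · ·
    · · · · · · · · · · · ·
    · · · · · · · · · · · ·
    · · # · · · · · · · · ·
    · # # · · · · · · · · ·
    · · # · · · · · · · · ·
    · · · · · · · · · · · ·
    · · · · · · · · · · · ·
    · · · · · · · · · · · ·
    · · · · · · · · · · · ·

Z-buffer (winner per pixel, '.' = empty):
  0 0 0 . . . 1 1 1 1 1 .
  . 1 1 1 1 1 1 1 1 1 1 .
  . 0 1 1 1 1 1 1 1 1 1 .
  . . 0 1 1 1 1 1 1 1 1 .
  . . 2 0 1 1 1 1 1 1 1 .
  . 2 2 0 0 1 1 1 1 1 1 .
  . . 2 0 0 . 1 1 1 1 . .
  . . . . . . . 1 1 1 . .
  . . . . . . . . 1 1 . .
  . . . . . . . . . 1 . .
  . . . . . . . . . . . .

Result: 1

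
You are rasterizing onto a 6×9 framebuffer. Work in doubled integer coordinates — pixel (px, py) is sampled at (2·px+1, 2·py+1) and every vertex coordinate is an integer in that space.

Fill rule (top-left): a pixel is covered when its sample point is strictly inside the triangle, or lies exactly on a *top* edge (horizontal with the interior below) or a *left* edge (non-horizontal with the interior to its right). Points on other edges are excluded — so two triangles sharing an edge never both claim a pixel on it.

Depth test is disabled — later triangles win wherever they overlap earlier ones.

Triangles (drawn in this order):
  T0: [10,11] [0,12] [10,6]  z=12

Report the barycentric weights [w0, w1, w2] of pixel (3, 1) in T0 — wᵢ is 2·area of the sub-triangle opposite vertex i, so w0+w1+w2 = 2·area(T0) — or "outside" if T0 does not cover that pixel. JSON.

T0:
  2·area = 50
  edge (10, 11)→(0, 12): d=(-10,1) right/bottom  bias=-1
  edge (0, 12)→(10, 6): d=(10,-6) top-left  bias=+0
  edge (10, 6)→(10, 11): d=(0,5) right/bottom  bias=-1
    (4,3)@(9, 7): e=[41,4,5] → █
    (5,3)@(11, 7): e=[39,16,-5] → ·
    (2,4)@(5, 9): e=[25,0,25] → █  [on edge]
    (3,4)@(7, 9): e=[23,12,15] → █
    (5,4)@(11, 9): e=[19,36,-5] → ·
    (1,5)@(3, 11): e=[7,8,35] → █
    (5,5)@(11, 11): e=[-1,56,-5] → ·
    (1,6)@(3, 13): e=[-13,28,35] → ·
    (2,6)@(5, 13): e=[-15,40,25] → ·
    (3,6)@(7, 13): e=[-17,52,15] → ·
    (4,6)@(9, 13): e=[-19,64,5] → ·
  covered (8 px):
    · · · · · ·
    · · · · · ·
    · · · · · ·
    · · · · █ ·
    · · █ █ █ ·
    · █ █ █ █ ·
    · · · · · ·
    · · · · · ·
    · · · · · ·

Final: "outside"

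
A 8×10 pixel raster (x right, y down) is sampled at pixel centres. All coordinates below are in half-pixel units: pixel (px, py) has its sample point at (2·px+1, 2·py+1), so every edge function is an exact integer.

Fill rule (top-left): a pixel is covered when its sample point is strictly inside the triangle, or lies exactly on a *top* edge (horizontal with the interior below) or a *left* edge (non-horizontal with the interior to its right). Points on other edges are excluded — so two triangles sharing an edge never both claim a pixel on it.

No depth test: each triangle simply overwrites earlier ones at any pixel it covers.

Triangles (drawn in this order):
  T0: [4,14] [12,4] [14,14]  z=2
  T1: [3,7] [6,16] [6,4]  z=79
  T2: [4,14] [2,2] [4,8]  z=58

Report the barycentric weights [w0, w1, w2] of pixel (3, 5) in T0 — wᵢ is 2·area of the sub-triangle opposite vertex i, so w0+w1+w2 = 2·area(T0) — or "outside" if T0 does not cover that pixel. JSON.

T0:
  2·area = 100
  edge (4, 14)→(12, 4): d=(8,-10) top-left  bias=+0
  edge (12, 4)→(14, 14): d=(2,10) right/bottom  bias=-1
  edge (14, 14)→(4, 14): d=(-10,0) right/bottom  bias=-1
    (5,3)@(11, 7): e=[14,16,70] → █
    (6,3)@(13, 7): e=[34,-4,70] → ·
    (4,4)@(9, 9): e=[10,40,50] → █
    (6,4)@(13, 9): e=[50,0,50] → ·  [on edge]
    (3,5)@(7, 11): e=[6,64,30] → █
    (6,5)@(13, 11): e=[66,4,30] → █
    (7,5)@(15, 11): e=[86,-16,30] → ·
    (2,6)@(5, 13): e=[2,88,10] → █
    (7,6)@(15, 13): e=[102,-12,10] → ·
    (2,7)@(5, 15): e=[18,92,-10] → ·
    (3,7)@(7, 15): e=[38,72,-10] → ·
    (4,7)@(9, 15): e=[58,52,-10] → ·
    (7,9)@(15, 19): e=[150,0,-50] → ·  [on edge]
  covered (12 px):
    · · · · · · · ·
    · · · · · · · ·
    · · · · · · · ·
    · · · · · █ · ·
    · · · · █ █ · ·
    · · · █ █ █ █ ·
    · · █ █ █ █ █ ·
    · · · · · · · ·
    · · · · · · · ·
    · · · · · · · ·
T1:
  2·area = 36  (B↔C swapped to make it positive)
  edge (3, 7)→(6, 4): d=(3,-3) top-left  bias=+0
  edge (6, 4)→(6, 16): d=(0,12) right/bottom  bias=-1
  edge (6, 16)→(3, 7): d=(-3,-9) top-left  bias=+0
    (0,0)@(1, 1): e=[-24,60,0] → ·  [on edge]
    (4,0)@(9, 1): e=[0,-36,72] → ·  [on edge]
    (3,1)@(7, 3): e=[0,-12,48] → ·  [on edge]
    (2,2)@(5, 5): e=[0,12,24] → █  [on edge]
    (3,2)@(7, 5): e=[6,-12,42] → ·
    (1,3)@(3, 7): e=[0,36,0] → █  [on edge]
    (3,3)@(7, 7): e=[12,-12,36] → ·
    (0,4)@(1, 9): e=[0,60,-24] → ·  [on edge]
    (1,4)@(3, 9): e=[6,36,-6] → ·
    (2,4)@(5, 9): e=[12,12,12] → █
    (3,4)@(7, 9): e=[18,-12,30] → ·
    (2,5)@(5, 11): e=[18,12,6] → █
    (2,6)@(5, 13): e=[24,12,0] → █  [on edge]
    (3,9)@(7, 19): e=[48,-12,0] → ·  [on edge]
  covered (6 px):
    · · · · · · · ·
    · · · · · · · ·
    · · █ · · · · ·
    · █ █ · · · · ·
    · · █ · · · · ·
    · · █ · · · · ·
    · · █ · · · · ·
    · · · · · · · ·
    · · · · · · · ·
    · · · · · · · ·
T2:
  2·area = 12
  edge (4, 14)→(2, 2): d=(-2,-12) top-left  bias=+0
  edge (2, 2)→(4, 8): d=(2,6) right/bottom  bias=-1
  edge (4, 8)→(4, 14): d=(0,6) right/bottom  bias=-1
    (1,2)@(3, 5): e=[6,0,6] → ·  [on edge]
    (1,3)@(3, 7): e=[2,4,6] → █
    (2,3)@(5, 7): e=[26,-8,-6] → ·
    (1,4)@(3, 9): e=[-2,8,6] → ·
    (2,5)@(5, 11): e=[18,0,-6] → ·  [on edge]
    (3,8)@(7, 17): e=[30,0,-18] → ·  [on edge]
  covered (1 px):
    · · · · · · · ·
    · · · · · · · ·
    · · · · · · · ·
    · █ · · · · · ·
    · · · · · · · ·
    · · · · · · · ·
    · · · · · · · ·
    · · · · · · · ·
    · · · · · · · ·
    · · · · · · · ·

Result: [64,30,6]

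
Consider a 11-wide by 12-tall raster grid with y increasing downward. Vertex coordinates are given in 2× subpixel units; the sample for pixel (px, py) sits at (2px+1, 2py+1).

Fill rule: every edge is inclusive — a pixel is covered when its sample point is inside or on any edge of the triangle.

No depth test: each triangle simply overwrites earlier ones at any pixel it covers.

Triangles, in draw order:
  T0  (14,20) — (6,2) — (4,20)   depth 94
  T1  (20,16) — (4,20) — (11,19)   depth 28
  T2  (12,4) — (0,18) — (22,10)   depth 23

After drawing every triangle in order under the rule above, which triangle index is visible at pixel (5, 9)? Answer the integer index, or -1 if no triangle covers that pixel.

T0:
  2·area = 180  (B↔C swapped to make it positive)
  edge (14, 20)→(4, 20): d=(-10,0) inclusive
  edge (4, 20)→(6, 2): d=(2,-18) inclusive
  edge (6, 2)→(14, 20): d=(8,18) inclusive
    (3,2)@(7, 5): e=[150,24,6] → █
    (4,2)@(9, 5): e=[150,60,-30] → ·
    (3,3)@(7, 7): e=[130,28,22] → █
    (4,3)@(9, 7): e=[130,64,-14] → ·
    (3,4)@(7, 9): e=[110,32,38] → █
    (4,4)@(9, 9): e=[110,68,2] → █
    (5,4)@(11, 9): e=[110,104,-34] → ·
    (2,5)@(5, 11): e=[90,0,90] → █  [on edge]
    (5,5)@(11, 11): e=[90,108,-18] → ·
    (2,6)@(5, 13): e=[70,4,106] → █
    (5,6)@(11, 13): e=[70,112,-2] → ·
    (2,7)@(5, 15): e=[50,8,122] → █
  covered (23 px):
    · · · · · · · · · · ·
    · · · · · · · · · · ·
    · · · █ · · · · · · ·
    · · · █ · · · · · · ·
    · · · █ █ · · · · · ·
    · · █ █ █ · · · · · ·
    · · █ █ █ · · · · · ·
    · · █ █ █ █ · · · · ·
    · · █ █ █ █ · · · · ·
    · · █ █ █ █ █ · · · ·
    · · · · · · · · · · ·
    · · · · · · · · · · ·
T1:
  2·area = 12  (B↔C swapped to make it positive)
  edge (20, 16)→(11, 19): d=(-9,3) inclusive
  edge (11, 19)→(4, 20): d=(-7,1) inclusive
  edge (4, 20)→(20, 16): d=(16,-4) inclusive
    (8,8)@(17, 17): e=[0,8,4] → █  [on edge]
    (9,8)@(19, 17): e=[-6,6,12] → ·
    (4,9)@(9, 19): e=[6,2,4] → █
    (5,9)@(11, 19): e=[0,0,12] → █  [on edge]
    (6,9)@(13, 19): e=[-6,-2,20] → ·
    (8,9)@(17, 19): e=[-18,-6,36] → ·
    (2,10)@(5, 21): e=[0,-8,20] → ·  [on edge]
    (4,10)@(9, 21): e=[-12,-12,36] → ·
    (5,10)@(11, 21): e=[-18,-14,44] → ·
  covered (3 px):
    · · · · · · · · · · ·
    · · · · · · · · · · ·
    · · · · · · · · · · ·
    · · · · · · · · · · ·
    · · · · · · · · · · ·
    · · · · · · · · · · ·
    · · · · · · · · · · ·
    · · · · · · · · · · ·
    · · · · · · · · █ · ·
    · · · · █ █ · · · · ·
    · · · · · · · · · · ·
    · · · · · · · · · · ·
T2:
  2·area = 212  (B↔C swapped to make it positive)
  edge (12, 4)→(22, 10): d=(10,6) inclusive
  edge (22, 10)→(0, 18): d=(-22,8) inclusive
  edge (0, 18)→(12, 4): d=(12,-14) inclusive
    (3,0)@(7, 1): e=[0,318,-106] → ·  [on edge]
    (6,2)@(13, 5): e=[4,182,26] → █
    (7,2)@(15, 5): e=[-8,166,54] → ·
    (5,3)@(11, 7): e=[36,154,22] → █
    (7,3)@(15, 7): e=[12,122,78] → █
    (8,3)@(17, 7): e=[0,106,106] → █  [on edge]
    (9,3)@(19, 7): e=[-12,90,134] → ·
    (4,4)@(9, 9): e=[68,126,18] → █
    (9,4)@(19, 9): e=[8,46,158] → █
    (10,4)@(21, 9): e=[-4,30,186] → ·
    (3,5)@(7, 11): e=[100,98,14] → █
    (10,5)@(21, 11): e=[16,-14,210] → ·
  covered (27 px):
    · · · · · · · · · · ·
    · · · · · · · · · · ·
    · · · · · · █ · · · ·
    · · · · · █ █ █ █ · ·
    · · · · █ █ █ █ █ █ ·
    · · · █ █ █ █ █ █ █ ·
    · · █ █ █ █ █ · · · ·
    · █ █ █ · · · · · · ·
    █ · · · · · · · · · ·
    · · · · · · · · · · ·
    · · · · · · · · · · ·
    · · · · · · · · · · ·

Z-buffer (winner per pixel, '.' = empty):
  . . . . . . . . . . .
  . . . . . . . . . . .
  . . . 0 . . 2 . . . .
  . . . 0 . 2 2 2 2 . .
  . . . 0 2 2 2 2 2 2 .
  . . 0 2 2 2 2 2 2 2 .
  . . 2 2 2 2 2 . . . .
  . 2 2 2 0 0 . . . . .
  2 . 0 0 0 0 . . 1 . .
  . . 0 0 1 1 0 . . . .
  . . . . . . . . . . .
  . . . . . . . . . . .

Result: 1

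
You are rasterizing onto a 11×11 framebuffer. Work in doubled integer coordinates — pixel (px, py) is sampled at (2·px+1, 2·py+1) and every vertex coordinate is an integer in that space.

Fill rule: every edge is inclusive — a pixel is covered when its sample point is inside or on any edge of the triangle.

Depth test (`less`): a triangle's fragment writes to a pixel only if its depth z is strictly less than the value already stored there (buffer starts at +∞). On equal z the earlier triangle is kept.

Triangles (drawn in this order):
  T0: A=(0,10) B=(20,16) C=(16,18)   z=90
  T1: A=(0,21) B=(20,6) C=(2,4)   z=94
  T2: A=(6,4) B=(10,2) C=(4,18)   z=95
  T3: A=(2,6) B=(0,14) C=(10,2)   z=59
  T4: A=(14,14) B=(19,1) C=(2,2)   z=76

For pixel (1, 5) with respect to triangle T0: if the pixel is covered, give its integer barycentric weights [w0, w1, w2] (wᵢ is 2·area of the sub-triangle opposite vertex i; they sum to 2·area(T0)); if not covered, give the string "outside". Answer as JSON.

T0:
  2·area = 64
  edge (0, 10)→(20, 16): d=(20,6) inclusive
  edge (20, 16)→(16, 18): d=(-4,2) inclusive
  edge (16, 18)→(0, 10): d=(-16,-8) inclusive
    (1,5)@(3, 11): e=[2,54,8] → X
    (2,5)@(5, 11): e=[-10,50,24] → .
    (1,6)@(3, 13): e=[42,46,-24] → .
    (3,6)@(7, 13): e=[18,38,8] → X
    (4,6)@(9, 13): e=[6,34,24] → X
    (5,6)@(11, 13): e=[-6,30,40] → .
    (3,7)@(7, 15): e=[58,30,-24] → .
    (4,7)@(9, 15): e=[46,26,-8] → .
    (5,7)@(11, 15): e=[34,22,8] → X
    (6,7)@(13, 15): e=[22,18,24] → X
    (7,7)@(15, 15): e=[10,14,40] → X
    (8,7)@(17, 15): e=[-2,10,56] → .
  covered (8 px):
    . . . . . . . . . . .
    . . . . . . . . . . .
    . . . . . . . . . . .
    . . . . . . . . . . .
    . . . . . . . . . . .
    . X . . . . . . . . .
    . . . X X . . . . . .
    . . . . . X X X . . .
    . . . . . . . X X . .
    . . . . . . . . . . .
    . . . . . . . . . . .
T1:
  2·area = 310  (B↔C swapped to make it positive)
  edge (0, 21)→(2, 4): d=(2,-17) inclusive
  edge (2, 4)→(20, 6): d=(18,2) inclusive
  edge (20, 6)→(0, 21): d=(-20,15) inclusive
    (1,2)@(3, 5): e=[19,16,275] → X
    (2,2)@(5, 5): e=[53,12,245] → X
    (3,2)@(7, 5): e=[87,8,215] → X
    (4,2)@(9, 5): e=[121,4,185] → X
    (5,2)@(11, 5): e=[155,0,155] → X  [on edge]
    (6,2)@(13, 5): e=[189,-4,125] → .
    (1,3)@(3, 7): e=[23,52,235] → X
    (6,3)@(13, 7): e=[193,32,85] → X
    (7,3)@(15, 7): e=[227,28,55] → X
    (8,3)@(17, 7): e=[261,24,25] → X
    (9,3)@(19, 7): e=[295,20,-5] → .
    (1,4)@(3, 9): e=[27,88,195] → X
  covered (39 px):
    . . . . . . . . . . .
    . . . . . . . . . . .
    . X X X X X . . . . .
    . X X X X X X X X . .
    . X X X X X X X . . .
    . X X X X X X . . . .
    X X X X X . . . . . .
    X X X X . . . . . . .
    X X X . . . . . . . .
    X . . . . . . . . . .
    . . . . . . . . . . .
T2:
  2·area = 52
  edge (6, 4)→(10, 2): d=(4,-2) inclusive
  edge (10, 2)→(4, 18): d=(-6,16) inclusive
  edge (4, 18)→(6, 4): d=(2,-14) inclusive
    (4,1)@(9, 3): e=[2,10,40] → X
    (5,1)@(11, 3): e=[6,-22,68] → .
    (3,2)@(7, 5): e=[6,30,16] → X
    (4,2)@(9, 5): e=[10,-2,44] → .
    (3,3)@(7, 7): e=[14,18,20] → X
    (4,3)@(9, 7): e=[18,-14,48] → .
    (3,4)@(7, 9): e=[22,6,24] → X
    (4,4)@(9, 9): e=[26,-26,52] → .
    (2,5)@(5, 11): e=[26,26,0] → X  [on edge]
    (3,5)@(7, 11): e=[30,-6,28] → .
    (2,6)@(5, 13): e=[34,14,4] → X
    (3,6)@(7, 13): e=[38,-18,32] → .
  covered (7 px):
    . . . . . . . . . . .
    . . . . X . . . . . .
    . . . X . . . . . . .
    . . . X . . . . . . .
    . . . X . . . . . . .
    . . X . . . . . . . .
    . . X . . . . . . . .
    . . X . . . . . . . .
    . . . . . . . . . . .
    . . . . . . . . . . .
    . . . . . . . . . . .
T3:
  2·area = 56  (B↔C swapped to make it positive)
  edge (2, 6)→(10, 2): d=(8,-4) inclusive
  edge (10, 2)→(0, 14): d=(-10,12) inclusive
  edge (0, 14)→(2, 6): d=(2,-8) inclusive
    (4,1)@(9, 3): e=[4,2,50] → X
    (5,1)@(11, 3): e=[12,-22,66] → .
    (2,2)@(5, 5): e=[4,30,22] → X
    (3,2)@(7, 5): e=[12,6,38] → X
    (4,2)@(9, 5): e=[20,-18,54] → .
    (1,3)@(3, 7): e=[12,34,10] → X
    (3,3)@(7, 7): e=[28,-14,42] → .
    (1,4)@(3, 9): e=[28,14,14] → X
    (2,4)@(5, 9): e=[36,-10,30] → .
    (0,5)@(1, 11): e=[36,18,2] → X
    (1,5)@(3, 11): e=[44,-6,18] → .
    (0,6)@(1, 13): e=[52,-2,6] → .
  covered (7 px):
    . . . . . . . . . . .
    . . . . X . . . . . .
    . . X X . . . . . . .
    . X X . . . . . . . .
    . X . . . . . . . . .
    X . . . . . . . . . .
    . . . . . . . . . . .
    . . . . . . . . . . .
    . . . . . . . . . . .
    . . . . . . . . . . .
    . . . . . . . . . . .
T4:
  2·area = 216  (B↔C swapped to make it positive)
  edge (14, 14)→(2, 2): d=(-12,-12) inclusive
  edge (2, 2)→(19, 1): d=(17,-1) inclusive
  edge (19, 1)→(14, 14): d=(-5,13) inclusive
    (0,0)@(1, 1): e=[0,-18,234] → .  [on edge]
    (9,0)@(19, 1): e=[216,0,0] → X  [on edge]
    (10,0)@(21, 1): e=[240,2,-26] → .
    (1,1)@(3, 3): e=[0,18,198] → X  [on edge]
    (2,1)@(5, 3): e=[24,20,172] → X
    (3,1)@(7, 3): e=[48,22,146] → X
    (4,1)@(9, 3): e=[72,24,120] → X
    (5,1)@(11, 3): e=[96,26,94] → X
    (6,1)@(13, 3): e=[120,28,68] → X
    (7,1)@(15, 3): e=[144,30,42] → X
    (8,1)@(17, 3): e=[168,32,16] → X
    (9,1)@(19, 3): e=[192,34,-10] → .
    (2,2)@(5, 5): e=[0,54,162] → X  [on edge]
    (3,3)@(7, 7): e=[0,90,126] → X  [on edge]
    (4,4)@(9, 9): e=[0,126,90] → X  [on edge]
    (5,5)@(11, 11): e=[0,162,54] → X  [on edge]
    (6,6)@(13, 13): e=[0,198,18] → X  [on edge]
    (7,7)@(15, 15): e=[0,234,-18] → .  [on edge]
    (8,8)@(17, 17): e=[0,270,-54] → .  [on edge]
    (9,9)@(19, 19): e=[0,306,-90] → .  [on edge]
    (10,10)@(21, 21): e=[0,342,-126] → .  [on edge]
  covered (29 px):
    . . . . . . . . . X .
    . X X X X X X X X . .
    . . X X X X X X X . .
    . . . X X X X X . . .
    . . . . X X X X . . .
    . . . . . X X X . . .
    . . . . . . X . . . .
    . . . . . . . . . . .
    . . . . . . . . . . .
    . . . . . . . . . . .
    . . . . . . . . . . .

Result: [54,8,2]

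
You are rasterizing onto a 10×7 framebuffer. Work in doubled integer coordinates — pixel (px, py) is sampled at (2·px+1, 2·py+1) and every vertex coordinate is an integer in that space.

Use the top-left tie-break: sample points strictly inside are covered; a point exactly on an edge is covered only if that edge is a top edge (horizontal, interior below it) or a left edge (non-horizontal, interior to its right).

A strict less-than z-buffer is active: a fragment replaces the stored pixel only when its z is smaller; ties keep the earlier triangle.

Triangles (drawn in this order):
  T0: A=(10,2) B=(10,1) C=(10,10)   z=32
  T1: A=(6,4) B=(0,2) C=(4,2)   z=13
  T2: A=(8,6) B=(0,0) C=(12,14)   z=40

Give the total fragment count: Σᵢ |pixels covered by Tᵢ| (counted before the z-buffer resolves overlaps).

T0:
  degenerate (2·area = 0) — covers nothing
T1:
  2·area = 8
  edge (6, 4)→(0, 2): d=(-6,-2) top-left  bias=+0
  edge (0, 2)→(4, 2): d=(4,0) top-left  bias=+0
  edge (4, 2)→(6, 4): d=(2,2) right/bottom  bias=-1
    (1,0)@(3, 1): e=[12,-4,0] → ·  [on edge]
    (1,1)@(3, 3): e=[0,4,4] → █  [on edge]
    (2,1)@(5, 3): e=[4,4,0] → ·  [on edge]
    (1,2)@(3, 5): e=[-12,12,8] → ·
    (3,2)@(7, 5): e=[-4,12,0] → ·  [on edge]
    (4,2)@(9, 5): e=[0,12,-4] → ·  [on edge]
    (4,3)@(9, 7): e=[-12,20,0] → ·  [on edge]
    (7,3)@(15, 7): e=[0,20,-12] → ·  [on edge]
    (5,4)@(11, 9): e=[-20,28,0] → ·  [on edge]
    (6,5)@(13, 11): e=[-28,36,0] → ·  [on edge]
    (7,6)@(15, 13): e=[-36,44,0] → ·  [on edge]
  covered (1 px):
    · · · · · · · · · ·
    · █ · · · · · · · ·
    · · · · · · · · · ·
    · · · · · · · · · ·
    · · · · · · · · · ·
    · · · · · · · · · ·
    · · · · · · · · · ·
T2:
  2·area = 40  (B↔C swapped to make it positive)
  edge (8, 6)→(12, 14): d=(4,8) right/bottom  bias=-1
  edge (12, 14)→(0, 0): d=(-12,-14) top-left  bias=+0
  edge (0, 0)→(8, 6): d=(8,6) right/bottom  bias=-1
    (0,0)@(1, 1): e=[36,2,2] → █
    (1,0)@(3, 1): e=[20,30,-10] → ·
    (0,1)@(1, 3): e=[44,-22,18] → ·
    (1,1)@(3, 3): e=[28,6,6] → █
    (2,1)@(5, 3): e=[12,34,-6] → ·
    (1,2)@(3, 5): e=[36,-18,22] → ·
    (2,2)@(5, 5): e=[20,10,10] → █
    (3,2)@(7, 5): e=[4,38,-2] → ·
    (2,3)@(5, 7): e=[28,-14,26] → ·
    (3,3)@(7, 7): e=[12,14,14] → █
    (4,3)@(9, 7): e=[-4,42,2] → ·
    (3,4)@(7, 9): e=[20,-10,30] → ·
  covered (5 px):
    █ · · · · · · · · ·
    · █ · · · · · · · ·
    · · █ · · · · · · ·
    · · · █ · · · · · ·
    · · · · █ · · · · ·
    · · · · · · · · · ·
    · · · · · · · · · ·

Result: 6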